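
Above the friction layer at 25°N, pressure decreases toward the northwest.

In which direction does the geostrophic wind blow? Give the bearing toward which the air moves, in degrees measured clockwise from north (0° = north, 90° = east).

045°

The pressure-gradient force points toward the northwest (bearing 315°).
Geostrophic balance: in the Northern Hemisphere the Coriolis force deflects motion to the right, so the geostrophic wind blows 90° to the right of the pressure-gradient force (low pressure on the left).
Rotating 315° by 90° clockwise gives 045° — the wind blows toward the northeast.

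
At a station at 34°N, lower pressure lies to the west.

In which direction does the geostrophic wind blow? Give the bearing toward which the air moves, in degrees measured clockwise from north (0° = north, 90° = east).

The pressure-gradient force points toward the west (bearing 270°).
Geostrophic balance: in the Northern Hemisphere the Coriolis force deflects motion to the right, so the geostrophic wind blows 90° to the right of the pressure-gradient force (low pressure on the left).
Rotating 270° by 90° clockwise gives 000° — the wind blows toward the north.

000°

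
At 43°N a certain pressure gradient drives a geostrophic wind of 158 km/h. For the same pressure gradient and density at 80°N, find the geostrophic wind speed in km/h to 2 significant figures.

110 km/h

With the same pressure gradient and density, V_g ∝ 1/f ∝ 1/sin φ.
V₂ = V₁ · sin φ₁ / sin φ₂ = 158 × sin 43° / sin 80°
V₂ = 158 × 0.6820/0.9848 = 110 km/h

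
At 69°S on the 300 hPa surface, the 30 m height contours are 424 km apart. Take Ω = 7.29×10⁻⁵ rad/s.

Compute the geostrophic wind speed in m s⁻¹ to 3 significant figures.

Coriolis parameter at 69°S:
f = 2Ω sin φ = 2 × 7.29×10⁻⁵ × sin 69° = 1.36×10⁻⁴ s⁻¹
Height gradient: |∂Z/∂n| = 30 m / 424000 m = 7.08×10⁻⁵
On a pressure surface, geostrophic balance gives V_g = (g/f)|∂Z/∂n|:
V_g = 9.81 × 7.08×10⁻⁵ / 1.36×10⁻⁴ = 5.10 m/s

5.10 m s⁻¹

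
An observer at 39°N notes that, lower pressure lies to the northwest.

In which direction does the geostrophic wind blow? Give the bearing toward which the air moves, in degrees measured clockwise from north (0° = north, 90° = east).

The pressure-gradient force points toward the northwest (bearing 315°).
Geostrophic balance: in the Northern Hemisphere the Coriolis force deflects motion to the right, so the geostrophic wind blows 90° to the right of the pressure-gradient force (low pressure on the left).
Rotating 315° by 90° clockwise gives 045° — the wind blows toward the northeast.

045°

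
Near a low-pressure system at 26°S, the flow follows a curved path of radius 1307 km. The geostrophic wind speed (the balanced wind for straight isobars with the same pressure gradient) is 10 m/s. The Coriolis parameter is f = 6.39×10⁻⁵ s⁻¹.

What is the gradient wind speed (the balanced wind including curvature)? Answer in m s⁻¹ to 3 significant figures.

Around a low, centrifugal force acts outward with Coriolis, so pressure-gradient force balances both:
(1/ρ)|∂P/∂n| = fV + V²/R  →  V² + fR·V − fR·V_g = 0
With fR = 6.39×10⁻⁵ × 1307×10³ m = 83.5 m/s:
V = [−fR + √((fR)² + 4 fR V_g)]/2 = [−83.5 + √(83.5² + 4×83.5×10)]/2 = 9.02 m/s
Subgeostrophic (V < V_g = 10 m/s), as expected around a low.

9.02 m s⁻¹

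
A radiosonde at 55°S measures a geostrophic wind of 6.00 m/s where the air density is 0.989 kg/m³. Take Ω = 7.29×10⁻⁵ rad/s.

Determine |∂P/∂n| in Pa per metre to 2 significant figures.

Coriolis parameter at 55°S:
f = 2Ω sin φ = 2 × 7.29×10⁻⁵ × sin 55° = 1.19×10⁻⁴ s⁻¹
Geostrophic balance rearranged: |∂P/∂n| = f ρ V_g
|∂P/∂n| = 1.19×10⁻⁴ × 0.989 × 6.00 = 7.09×10⁻⁴ Pa/m

7.1×10⁻⁴ Pa/m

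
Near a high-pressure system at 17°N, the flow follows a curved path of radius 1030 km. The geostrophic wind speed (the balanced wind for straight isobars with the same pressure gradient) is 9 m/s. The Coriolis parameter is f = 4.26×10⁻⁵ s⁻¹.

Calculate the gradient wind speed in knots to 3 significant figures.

Around a high, pressure-gradient force acts outward with centrifugal, so Coriolis balances both:
fV = (1/ρ)|∂P/∂n| + V²/R  →  V² − fR·V + fR·V_g = 0
With fR = 4.26×10⁻⁵ × 1030×10³ m = 43.9 m/s:
V = [fR − √((fR)² − 4 fR V_g)]/2 = [43.9 − √(43.9² − 4×43.9×9)]/2 = 12.6 m/s
Supergeostrophic (V > V_g = 9 m/s), as expected around a high.
Converting: 12.6 m/s × 1.944 = 24.6 knots

24.6 knots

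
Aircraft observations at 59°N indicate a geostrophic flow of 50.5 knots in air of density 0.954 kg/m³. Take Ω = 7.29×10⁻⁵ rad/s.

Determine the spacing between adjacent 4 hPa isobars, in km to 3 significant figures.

Coriolis parameter at 59°N:
f = 2Ω sin φ = 2 × 7.29×10⁻⁵ × sin 59° = 1.25×10⁻⁴ s⁻¹
Wind speed in SI: 50.5 knots = 26.0 m/s
Geostrophic balance rearranged: |∂P/∂n| = f ρ V_g
|∂P/∂n| = 1.25×10⁻⁴ × 0.954 × 26.0 = 3.10×10⁻³ Pa/m
Isobar spacing: Δn = ΔP/|∂P/∂n| = 400 Pa / 3.10×10⁻³ Pa/m = 129139 m ≈ 129 km

129 km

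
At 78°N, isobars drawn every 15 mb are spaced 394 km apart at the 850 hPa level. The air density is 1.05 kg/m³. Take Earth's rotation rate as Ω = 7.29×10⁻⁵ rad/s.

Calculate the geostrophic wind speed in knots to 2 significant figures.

Coriolis parameter at 78°N:
f = 2Ω sin φ = 2 × 7.29×10⁻⁵ × sin 78° = 1.43×10⁻⁴ s⁻¹
Pressure gradient: |∂P/∂n| = 1500 Pa / 394000 m = 3.81×10⁻³ Pa/m
Geostrophic balance (pressure-gradient force = Coriolis force):
V_g = (1/(fρ)) |∂P/∂n| = 3.81×10⁻³ / (1.43×10⁻⁴ × 1.05) = 25.4 m/s
Converting: 25.4 m/s × 1.944 = 49 knots

49 knots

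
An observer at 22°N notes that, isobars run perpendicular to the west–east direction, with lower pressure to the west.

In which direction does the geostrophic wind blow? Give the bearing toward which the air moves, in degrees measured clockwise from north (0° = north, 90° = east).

000°

The pressure-gradient force points toward the west (bearing 270°).
Geostrophic balance: in the Northern Hemisphere the Coriolis force deflects motion to the right, so the geostrophic wind blows 90° to the right of the pressure-gradient force (low pressure on the left).
Rotating 270° by 90° clockwise gives 000° — the wind blows toward the north.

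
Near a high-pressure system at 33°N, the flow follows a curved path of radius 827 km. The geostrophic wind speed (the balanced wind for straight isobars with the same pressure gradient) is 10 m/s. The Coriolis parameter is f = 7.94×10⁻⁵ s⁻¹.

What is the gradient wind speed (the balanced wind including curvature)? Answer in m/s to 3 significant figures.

12.3 m/s

Around a high, pressure-gradient force acts outward with centrifugal, so Coriolis balances both:
fV = (1/ρ)|∂P/∂n| + V²/R  →  V² − fR·V + fR·V_g = 0
With fR = 7.94×10⁻⁵ × 827×10³ m = 65.7 m/s:
V = [fR − √((fR)² − 4 fR V_g)]/2 = [65.7 − √(65.7² − 4×65.7×10)]/2 = 12.3 m/s
Supergeostrophic (V > V_g = 10 m/s), as expected around a high.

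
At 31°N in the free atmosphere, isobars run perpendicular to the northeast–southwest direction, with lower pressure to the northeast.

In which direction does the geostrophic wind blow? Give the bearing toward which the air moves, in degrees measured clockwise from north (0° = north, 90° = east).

The pressure-gradient force points toward the northeast (bearing 045°).
Geostrophic balance: in the Northern Hemisphere the Coriolis force deflects motion to the right, so the geostrophic wind blows 90° to the right of the pressure-gradient force (low pressure on the left).
Rotating 045° by 90° clockwise gives 135° — the wind blows toward the southeast.

135°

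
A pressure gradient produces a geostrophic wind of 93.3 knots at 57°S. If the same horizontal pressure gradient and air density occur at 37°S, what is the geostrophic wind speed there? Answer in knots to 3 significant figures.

With the same pressure gradient and density, V_g ∝ 1/f ∝ 1/sin φ.
V₂ = V₁ · sin φ₁ / sin φ₂ = 93.3 × sin 57° / sin 37°
V₂ = 93.3 × 0.8387/0.6018 = 130 knots

130 knots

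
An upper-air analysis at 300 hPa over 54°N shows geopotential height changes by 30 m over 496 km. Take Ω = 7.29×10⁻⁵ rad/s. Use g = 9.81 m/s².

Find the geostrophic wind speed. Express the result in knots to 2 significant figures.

9.8 knots

Coriolis parameter at 54°N:
f = 2Ω sin φ = 2 × 7.29×10⁻⁵ × sin 54° = 1.18×10⁻⁴ s⁻¹
Height gradient: |∂Z/∂n| = 30 m / 496000 m = 6.05×10⁻⁵
On a pressure surface, geostrophic balance gives V_g = (g/f)|∂Z/∂n|:
V_g = 9.81 × 6.05×10⁻⁵ / 1.18×10⁻⁴ = 5.03 m/s
Converting: 5.03 m/s × 1.944 = 9.8 knots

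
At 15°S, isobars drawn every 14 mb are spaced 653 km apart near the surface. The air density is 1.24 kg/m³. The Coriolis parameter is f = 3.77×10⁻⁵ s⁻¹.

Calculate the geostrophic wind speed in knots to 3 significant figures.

89.1 knots

Pressure gradient: |∂P/∂n| = 1400 Pa / 653000 m = 2.14×10⁻³ Pa/m
Geostrophic balance (pressure-gradient force = Coriolis force):
V_g = (1/(fρ)) |∂P/∂n| = 2.14×10⁻³ / (3.77×10⁻⁵ × 1.24) = 45.9 m/s
Converting: 45.9 m/s × 1.944 = 89.1 knots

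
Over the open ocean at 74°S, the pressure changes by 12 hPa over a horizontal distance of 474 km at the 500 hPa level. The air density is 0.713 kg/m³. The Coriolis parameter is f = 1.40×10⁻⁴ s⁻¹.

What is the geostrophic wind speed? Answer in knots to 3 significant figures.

49.3 knots

Pressure gradient: |∂P/∂n| = 1200 Pa / 474000 m = 2.53×10⁻³ Pa/m
Geostrophic balance (pressure-gradient force = Coriolis force):
V_g = (1/(fρ)) |∂P/∂n| = 2.53×10⁻³ / (1.40×10⁻⁴ × 0.713) = 25.4 m/s
Converting: 25.4 m/s × 1.944 = 49.3 knots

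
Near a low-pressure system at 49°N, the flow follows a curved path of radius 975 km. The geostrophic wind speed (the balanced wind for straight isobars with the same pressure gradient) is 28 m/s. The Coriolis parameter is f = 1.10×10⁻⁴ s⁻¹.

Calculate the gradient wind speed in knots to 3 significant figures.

44.8 knots

Around a low, centrifugal force acts outward with Coriolis, so pressure-gradient force balances both:
(1/ρ)|∂P/∂n| = fV + V²/R  →  V² + fR·V − fR·V_g = 0
With fR = 1.10×10⁻⁴ × 975×10³ m = 107 m/s:
V = [−fR + √((fR)² + 4 fR V_g)]/2 = [−107 + √(107² + 4×107×28)]/2 = 23 m/s
Subgeostrophic (V < V_g = 28 m/s), as expected around a low.
Converting: 23 m/s × 1.944 = 44.8 knots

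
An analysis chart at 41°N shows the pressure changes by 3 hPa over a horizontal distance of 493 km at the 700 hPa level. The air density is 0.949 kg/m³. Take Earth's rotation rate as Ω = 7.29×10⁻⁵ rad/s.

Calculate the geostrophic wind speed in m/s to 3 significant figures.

6.70 m/s

Coriolis parameter at 41°N:
f = 2Ω sin φ = 2 × 7.29×10⁻⁵ × sin 41° = 9.57×10⁻⁵ s⁻¹
Pressure gradient: |∂P/∂n| = 300 Pa / 493000 m = 6.09×10⁻⁴ Pa/m
Geostrophic balance (pressure-gradient force = Coriolis force):
V_g = (1/(fρ)) |∂P/∂n| = 6.09×10⁻⁴ / (9.57×10⁻⁵ × 0.949) = 6.70 m/s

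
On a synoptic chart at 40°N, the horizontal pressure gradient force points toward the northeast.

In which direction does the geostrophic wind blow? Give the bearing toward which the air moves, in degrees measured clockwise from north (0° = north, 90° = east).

135°

The pressure-gradient force points toward the northeast (bearing 045°).
Geostrophic balance: in the Northern Hemisphere the Coriolis force deflects motion to the right, so the geostrophic wind blows 90° to the right of the pressure-gradient force (low pressure on the left).
Rotating 045° by 90° clockwise gives 135° — the wind blows toward the southeast.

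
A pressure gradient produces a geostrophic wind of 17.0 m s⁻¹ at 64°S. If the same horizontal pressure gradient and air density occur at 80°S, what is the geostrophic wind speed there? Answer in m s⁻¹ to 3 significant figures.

With the same pressure gradient and density, V_g ∝ 1/f ∝ 1/sin φ.
V₂ = V₁ · sin φ₁ / sin φ₂ = 17.0 × sin 64° / sin 80°
V₂ = 17.0 × 0.8988/0.9848 = 15.5 m s⁻¹

15.5 m s⁻¹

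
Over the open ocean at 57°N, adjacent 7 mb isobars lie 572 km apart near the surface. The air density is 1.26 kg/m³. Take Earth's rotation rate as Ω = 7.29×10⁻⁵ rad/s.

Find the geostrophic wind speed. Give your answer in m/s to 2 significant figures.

Coriolis parameter at 57°N:
f = 2Ω sin φ = 2 × 7.29×10⁻⁵ × sin 57° = 1.22×10⁻⁴ s⁻¹
Pressure gradient: |∂P/∂n| = 700 Pa / 572000 m = 1.22×10⁻³ Pa/m
Geostrophic balance (pressure-gradient force = Coriolis force):
V_g = (1/(fρ)) |∂P/∂n| = 1.22×10⁻³ / (1.22×10⁻⁴ × 1.26) = 7.94 m/s

7.9 m/s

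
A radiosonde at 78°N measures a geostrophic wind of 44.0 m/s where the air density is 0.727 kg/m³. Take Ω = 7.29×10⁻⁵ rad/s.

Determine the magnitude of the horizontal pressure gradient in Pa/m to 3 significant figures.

4.56×10⁻³ Pa/m

Coriolis parameter at 78°N:
f = 2Ω sin φ = 2 × 7.29×10⁻⁵ × sin 78° = 1.43×10⁻⁴ s⁻¹
Geostrophic balance rearranged: |∂P/∂n| = f ρ V_g
|∂P/∂n| = 1.43×10⁻⁴ × 0.727 × 44.0 = 4.56×10⁻³ Pa/m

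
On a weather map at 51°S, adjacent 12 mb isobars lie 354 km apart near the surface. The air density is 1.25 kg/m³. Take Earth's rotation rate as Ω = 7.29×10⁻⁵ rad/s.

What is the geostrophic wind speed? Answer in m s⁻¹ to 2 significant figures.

Coriolis parameter at 51°S:
f = 2Ω sin φ = 2 × 7.29×10⁻⁵ × sin 51° = 1.13×10⁻⁴ s⁻¹
Pressure gradient: |∂P/∂n| = 1200 Pa / 354000 m = 3.39×10⁻³ Pa/m
Geostrophic balance (pressure-gradient force = Coriolis force):
V_g = (1/(fρ)) |∂P/∂n| = 3.39×10⁻³ / (1.13×10⁻⁴ × 1.25) = 23.9 m/s

24 m s⁻¹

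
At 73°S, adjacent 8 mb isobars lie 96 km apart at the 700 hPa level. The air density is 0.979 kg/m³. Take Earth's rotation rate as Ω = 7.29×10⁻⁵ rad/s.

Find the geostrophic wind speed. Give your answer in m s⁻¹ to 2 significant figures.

61 m s⁻¹

Coriolis parameter at 73°S:
f = 2Ω sin φ = 2 × 7.29×10⁻⁵ × sin 73° = 1.39×10⁻⁴ s⁻¹
Pressure gradient: |∂P/∂n| = 800 Pa / 96000 m = 8.33×10⁻³ Pa/m
Geostrophic balance (pressure-gradient force = Coriolis force):
V_g = (1/(fρ)) |∂P/∂n| = 8.33×10⁻³ / (1.39×10⁻⁴ × 0.979) = 61.0 m/s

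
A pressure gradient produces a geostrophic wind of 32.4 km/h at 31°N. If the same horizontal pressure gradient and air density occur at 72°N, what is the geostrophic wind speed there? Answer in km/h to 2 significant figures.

18 km/h

With the same pressure gradient and density, V_g ∝ 1/f ∝ 1/sin φ.
V₂ = V₁ · sin φ₁ / sin φ₂ = 32.4 × sin 31° / sin 72°
V₂ = 32.4 × 0.5150/0.9511 = 18 km/h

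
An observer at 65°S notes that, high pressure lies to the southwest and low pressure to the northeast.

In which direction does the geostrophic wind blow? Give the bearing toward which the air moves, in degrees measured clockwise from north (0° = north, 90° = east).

The pressure-gradient force points toward the northeast (bearing 045°).
Geostrophic balance: in the Southern Hemisphere the Coriolis force deflects motion to the left, so the geostrophic wind blows 90° to the left of the pressure-gradient force (low pressure on the right).
Rotating 045° by 90° counterclockwise gives 315° — the wind blows toward the northwest.

315°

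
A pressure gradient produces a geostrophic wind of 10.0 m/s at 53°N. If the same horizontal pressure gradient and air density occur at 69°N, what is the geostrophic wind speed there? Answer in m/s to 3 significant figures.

8.55 m/s

With the same pressure gradient and density, V_g ∝ 1/f ∝ 1/sin φ.
V₂ = V₁ · sin φ₁ / sin φ₂ = 10.0 × sin 53° / sin 69°
V₂ = 10.0 × 0.7986/0.9336 = 8.55 m/s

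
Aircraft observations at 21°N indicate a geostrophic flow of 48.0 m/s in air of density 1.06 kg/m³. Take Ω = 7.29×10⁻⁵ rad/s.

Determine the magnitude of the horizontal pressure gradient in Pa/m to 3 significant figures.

Coriolis parameter at 21°N:
f = 2Ω sin φ = 2 × 7.29×10⁻⁵ × sin 21° = 5.23×10⁻⁵ s⁻¹
Geostrophic balance rearranged: |∂P/∂n| = f ρ V_g
|∂P/∂n| = 5.23×10⁻⁵ × 1.06 × 48.0 = 2.66×10⁻³ Pa/m

2.66×10⁻³ Pa/m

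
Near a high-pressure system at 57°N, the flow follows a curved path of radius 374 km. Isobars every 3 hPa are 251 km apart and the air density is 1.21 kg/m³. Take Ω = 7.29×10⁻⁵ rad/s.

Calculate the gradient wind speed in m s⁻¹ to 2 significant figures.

Coriolis parameter at 57°N:
f = 2Ω sin φ = 2 × 7.29×10⁻⁵ × sin 57° = 1.22×10⁻⁴ s⁻¹
Pressure gradient: |∂P/∂n| = 300 Pa / 251000 m = 1.20×10⁻³ Pa/m
Geostrophic speed: V_g = |∂P/∂n|/(fρ) = 1.20×10⁻³/(1.22×10⁻⁴ × 1.21) = 8.08 m/s
Around a high, pressure-gradient force acts outward with centrifugal, so Coriolis balances both:
fV = (1/ρ)|∂P/∂n| + V²/R  →  V² − fR·V + fR·V_g = 0
With fR = 1.22×10⁻⁴ × 374×10³ m = 45.7 m/s:
V = [fR − √((fR)² − 4 fR V_g)]/2 = [45.7 − √(45.7² − 4×45.7×8.08)]/2 = 10.5 m/s
Supergeostrophic (V > V_g = 8.08 m/s), as expected around a high.

10 m s⁻¹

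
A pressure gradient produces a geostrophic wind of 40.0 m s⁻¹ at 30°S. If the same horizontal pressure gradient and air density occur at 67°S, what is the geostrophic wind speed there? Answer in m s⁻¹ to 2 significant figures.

With the same pressure gradient and density, V_g ∝ 1/f ∝ 1/sin φ.
V₂ = V₁ · sin φ₁ / sin φ₂ = 40.0 × sin 30° / sin 67°
V₂ = 40.0 × 0.5000/0.9205 = 22 m s⁻¹

22 m s⁻¹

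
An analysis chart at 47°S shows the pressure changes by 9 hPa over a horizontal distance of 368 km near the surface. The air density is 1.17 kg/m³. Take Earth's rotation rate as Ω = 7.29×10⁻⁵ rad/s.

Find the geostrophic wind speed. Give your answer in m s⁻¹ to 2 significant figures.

20 m s⁻¹

Coriolis parameter at 47°S:
f = 2Ω sin φ = 2 × 7.29×10⁻⁵ × sin 47° = 1.07×10⁻⁴ s⁻¹
Pressure gradient: |∂P/∂n| = 900 Pa / 368000 m = 2.45×10⁻³ Pa/m
Geostrophic balance (pressure-gradient force = Coriolis force):
V_g = (1/(fρ)) |∂P/∂n| = 2.45×10⁻³ / (1.07×10⁻⁴ × 1.17) = 19.6 m/s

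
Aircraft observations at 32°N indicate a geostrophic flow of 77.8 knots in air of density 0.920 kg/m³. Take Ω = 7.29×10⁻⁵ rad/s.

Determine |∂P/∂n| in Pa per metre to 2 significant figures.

Coriolis parameter at 32°N:
f = 2Ω sin φ = 2 × 7.29×10⁻⁵ × sin 32° = 7.73×10⁻⁵ s⁻¹
Wind speed in SI: 77.8 knots = 40.0 m/s
Geostrophic balance rearranged: |∂P/∂n| = f ρ V_g
|∂P/∂n| = 7.73×10⁻⁵ × 0.920 × 40.0 = 2.84×10⁻³ Pa/m

2.8×10⁻³ Pa/m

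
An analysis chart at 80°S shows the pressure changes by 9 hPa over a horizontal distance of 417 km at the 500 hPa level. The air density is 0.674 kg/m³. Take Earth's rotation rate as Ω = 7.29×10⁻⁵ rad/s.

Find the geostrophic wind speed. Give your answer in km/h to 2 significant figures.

80 km/h

Coriolis parameter at 80°S:
f = 2Ω sin φ = 2 × 7.29×10⁻⁵ × sin 80° = 1.44×10⁻⁴ s⁻¹
Pressure gradient: |∂P/∂n| = 900 Pa / 417000 m = 2.16×10⁻³ Pa/m
Geostrophic balance (pressure-gradient force = Coriolis force):
V_g = (1/(fρ)) |∂P/∂n| = 2.16×10⁻³ / (1.44×10⁻⁴ × 0.674) = 22.3 m/s
Converting: 22.3 m/s × 3.6 = 80 km/h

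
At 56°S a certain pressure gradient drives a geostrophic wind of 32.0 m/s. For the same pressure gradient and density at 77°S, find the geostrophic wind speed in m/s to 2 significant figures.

With the same pressure gradient and density, V_g ∝ 1/f ∝ 1/sin φ.
V₂ = V₁ · sin φ₁ / sin φ₂ = 32.0 × sin 56° / sin 77°
V₂ = 32.0 × 0.8290/0.9744 = 27 m/s

27 m/s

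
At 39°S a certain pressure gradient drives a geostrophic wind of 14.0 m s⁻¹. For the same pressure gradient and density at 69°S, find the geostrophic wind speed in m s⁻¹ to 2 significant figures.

With the same pressure gradient and density, V_g ∝ 1/f ∝ 1/sin φ.
V₂ = V₁ · sin φ₁ / sin φ₂ = 14.0 × sin 39° / sin 69°
V₂ = 14.0 × 0.6293/0.9336 = 9.4 m s⁻¹

9.4 m s⁻¹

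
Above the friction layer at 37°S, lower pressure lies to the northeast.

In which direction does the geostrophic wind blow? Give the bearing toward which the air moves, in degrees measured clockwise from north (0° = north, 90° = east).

The pressure-gradient force points toward the northeast (bearing 045°).
Geostrophic balance: in the Southern Hemisphere the Coriolis force deflects motion to the left, so the geostrophic wind blows 90° to the left of the pressure-gradient force (low pressure on the right).
Rotating 045° by 90° counterclockwise gives 315° — the wind blows toward the northwest.

315°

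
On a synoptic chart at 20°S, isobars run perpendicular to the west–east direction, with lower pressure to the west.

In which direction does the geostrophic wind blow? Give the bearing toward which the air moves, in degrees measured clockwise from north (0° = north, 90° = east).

The pressure-gradient force points toward the west (bearing 270°).
Geostrophic balance: in the Southern Hemisphere the Coriolis force deflects motion to the left, so the geostrophic wind blows 90° to the left of the pressure-gradient force (low pressure on the right).
Rotating 270° by 90° counterclockwise gives 180° — the wind blows toward the south.

180°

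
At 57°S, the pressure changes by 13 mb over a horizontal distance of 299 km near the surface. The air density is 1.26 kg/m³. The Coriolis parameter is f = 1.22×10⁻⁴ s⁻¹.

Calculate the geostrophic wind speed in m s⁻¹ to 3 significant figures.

28.3 m s⁻¹

Pressure gradient: |∂P/∂n| = 1300 Pa / 299000 m = 4.35×10⁻³ Pa/m
Geostrophic balance (pressure-gradient force = Coriolis force):
V_g = (1/(fρ)) |∂P/∂n| = 4.35×10⁻³ / (1.22×10⁻⁴ × 1.26) = 28.3 m/s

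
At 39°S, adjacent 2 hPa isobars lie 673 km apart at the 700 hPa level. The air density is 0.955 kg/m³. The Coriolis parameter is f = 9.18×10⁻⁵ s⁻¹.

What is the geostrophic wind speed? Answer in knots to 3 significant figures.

6.59 knots

Pressure gradient: |∂P/∂n| = 200 Pa / 673000 m = 2.97×10⁻⁴ Pa/m
Geostrophic balance (pressure-gradient force = Coriolis force):
V_g = (1/(fρ)) |∂P/∂n| = 2.97×10⁻⁴ / (9.18×10⁻⁵ × 0.955) = 3.39 m/s
Converting: 3.39 m/s × 1.944 = 6.59 knots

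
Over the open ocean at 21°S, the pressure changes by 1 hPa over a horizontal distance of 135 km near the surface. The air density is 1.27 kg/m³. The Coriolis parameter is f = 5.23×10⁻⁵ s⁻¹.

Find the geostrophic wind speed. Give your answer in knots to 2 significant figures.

Pressure gradient: |∂P/∂n| = 100 Pa / 135000 m = 7.41×10⁻⁴ Pa/m
Geostrophic balance (pressure-gradient force = Coriolis force):
V_g = (1/(fρ)) |∂P/∂n| = 7.41×10⁻⁴ / (5.23×10⁻⁵ × 1.27) = 11.2 m/s
Converting: 11.2 m/s × 1.944 = 22 knots

22 knots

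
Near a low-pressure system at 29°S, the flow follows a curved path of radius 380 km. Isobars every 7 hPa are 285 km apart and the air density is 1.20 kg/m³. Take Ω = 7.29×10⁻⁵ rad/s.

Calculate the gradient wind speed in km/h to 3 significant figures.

Coriolis parameter at 29°S:
f = 2Ω sin φ = 2 × 7.29×10⁻⁵ × sin 29° = 7.07×10⁻⁵ s⁻¹
Pressure gradient: |∂P/∂n| = 700 Pa / 285000 m = 2.46×10⁻³ Pa/m
Geostrophic speed: V_g = |∂P/∂n|/(fρ) = 2.46×10⁻³/(7.07×10⁻⁵ × 1.20) = 29.0 m/s
Around a low, centrifugal force acts outward with Coriolis, so pressure-gradient force balances both:
(1/ρ)|∂P/∂n| = fV + V²/R  →  V² + fR·V − fR·V_g = 0
With fR = 7.07×10⁻⁵ × 380×10³ m = 26.9 m/s:
V = [−fR + √((fR)² + 4 fR V_g)]/2 = [−26.9 + √(26.9² + 4×26.9×29)]/2 = 17.5 m/s
Subgeostrophic (V < V_g = 29 m/s), as expected around a low.
Converting: 17.5 m/s × 3.6 = 63.1 km/h

63.1 km/h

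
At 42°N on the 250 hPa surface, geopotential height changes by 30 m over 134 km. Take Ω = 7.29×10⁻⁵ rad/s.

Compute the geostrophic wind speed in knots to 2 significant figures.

44 knots

Coriolis parameter at 42°N:
f = 2Ω sin φ = 2 × 7.29×10⁻⁵ × sin 42° = 9.76×10⁻⁵ s⁻¹
Height gradient: |∂Z/∂n| = 30 m / 134000 m = 2.24×10⁻⁴
On a pressure surface, geostrophic balance gives V_g = (g/f)|∂Z/∂n|:
V_g = 9.81 × 2.24×10⁻⁴ / 9.76×10⁻⁵ = 22.5 m/s
Converting: 22.5 m/s × 1.944 = 44 knots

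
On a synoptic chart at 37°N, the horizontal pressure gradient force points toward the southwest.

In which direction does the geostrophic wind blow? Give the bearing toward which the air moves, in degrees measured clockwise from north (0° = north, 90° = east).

315°

The pressure-gradient force points toward the southwest (bearing 225°).
Geostrophic balance: in the Northern Hemisphere the Coriolis force deflects motion to the right, so the geostrophic wind blows 90° to the right of the pressure-gradient force (low pressure on the left).
Rotating 225° by 90° clockwise gives 315° — the wind blows toward the northwest.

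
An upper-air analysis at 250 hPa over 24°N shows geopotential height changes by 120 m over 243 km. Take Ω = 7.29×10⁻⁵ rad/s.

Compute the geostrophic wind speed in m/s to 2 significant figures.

82 m/s

Coriolis parameter at 24°N:
f = 2Ω sin φ = 2 × 7.29×10⁻⁵ × sin 24° = 5.93×10⁻⁵ s⁻¹
Height gradient: |∂Z/∂n| = 120 m / 243000 m = 4.94×10⁻⁴
On a pressure surface, geostrophic balance gives V_g = (g/f)|∂Z/∂n|:
V_g = 9.81 × 4.94×10⁻⁴ / 5.93×10⁻⁵ = 81.7 m/s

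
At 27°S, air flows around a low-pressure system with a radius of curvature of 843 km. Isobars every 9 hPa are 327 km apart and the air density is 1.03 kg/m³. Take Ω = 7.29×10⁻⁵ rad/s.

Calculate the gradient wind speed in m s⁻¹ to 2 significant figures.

Coriolis parameter at 27°S:
f = 2Ω sin φ = 2 × 7.29×10⁻⁵ × sin 27° = 6.62×10⁻⁵ s⁻¹
Pressure gradient: |∂P/∂n| = 900 Pa / 327000 m = 2.75×10⁻³ Pa/m
Geostrophic speed: V_g = |∂P/∂n|/(fρ) = 2.75×10⁻³/(6.62×10⁻⁵ × 1.03) = 40.4 m/s
Around a low, centrifugal force acts outward with Coriolis, so pressure-gradient force balances both:
(1/ρ)|∂P/∂n| = fV + V²/R  →  V² + fR·V − fR·V_g = 0
With fR = 6.62×10⁻⁵ × 843×10³ m = 55.8 m/s:
V = [−fR + √((fR)² + 4 fR V_g)]/2 = [−55.8 + √(55.8² + 4×55.8×40.4)]/2 = 27.2 m/s
Subgeostrophic (V < V_g = 40.4 m/s), as expected around a low.

27 m s⁻¹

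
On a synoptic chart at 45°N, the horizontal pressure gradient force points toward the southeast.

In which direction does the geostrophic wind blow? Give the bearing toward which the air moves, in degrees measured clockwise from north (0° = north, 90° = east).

225°

The pressure-gradient force points toward the southeast (bearing 135°).
Geostrophic balance: in the Northern Hemisphere the Coriolis force deflects motion to the right, so the geostrophic wind blows 90° to the right of the pressure-gradient force (low pressure on the left).
Rotating 135° by 90° clockwise gives 225° — the wind blows toward the southwest.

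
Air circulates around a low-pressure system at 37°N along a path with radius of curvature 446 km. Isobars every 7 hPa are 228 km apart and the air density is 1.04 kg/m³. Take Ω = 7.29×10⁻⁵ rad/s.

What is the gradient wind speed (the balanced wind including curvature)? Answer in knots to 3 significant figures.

42.1 knots

Coriolis parameter at 37°N:
f = 2Ω sin φ = 2 × 7.29×10⁻⁵ × sin 37° = 8.77×10⁻⁵ s⁻¹
Pressure gradient: |∂P/∂n| = 700 Pa / 228000 m = 3.07×10⁻³ Pa/m
Geostrophic speed: V_g = |∂P/∂n|/(fρ) = 3.07×10⁻³/(8.77×10⁻⁵ × 1.04) = 33.6 m/s
Around a low, centrifugal force acts outward with Coriolis, so pressure-gradient force balances both:
(1/ρ)|∂P/∂n| = fV + V²/R  →  V² + fR·V − fR·V_g = 0
With fR = 8.77×10⁻⁵ × 446×10³ m = 39.1 m/s:
V = [−fR + √((fR)² + 4 fR V_g)]/2 = [−39.1 + √(39.1² + 4×39.1×33.6)]/2 = 21.7 m/s
Subgeostrophic (V < V_g = 33.6 m/s), as expected around a low.
Converting: 21.7 m/s × 1.944 = 42.1 knots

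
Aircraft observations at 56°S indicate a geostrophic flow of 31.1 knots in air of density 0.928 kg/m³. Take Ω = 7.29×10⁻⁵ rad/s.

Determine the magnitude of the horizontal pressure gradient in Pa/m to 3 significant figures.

1.79×10⁻³ Pa/m

Coriolis parameter at 56°S:
f = 2Ω sin φ = 2 × 7.29×10⁻⁵ × sin 56° = 1.21×10⁻⁴ s⁻¹
Wind speed in SI: 31.1 knots = 16.0 m/s
Geostrophic balance rearranged: |∂P/∂n| = f ρ V_g
|∂P/∂n| = 1.21×10⁻⁴ × 0.928 × 16.0 = 1.79×10⁻³ Pa/m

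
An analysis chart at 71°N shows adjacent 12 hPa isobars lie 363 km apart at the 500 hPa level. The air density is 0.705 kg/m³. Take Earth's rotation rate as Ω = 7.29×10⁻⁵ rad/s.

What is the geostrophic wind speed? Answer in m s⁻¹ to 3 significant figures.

Coriolis parameter at 71°N:
f = 2Ω sin φ = 2 × 7.29×10⁻⁵ × sin 71° = 1.38×10⁻⁴ s⁻¹
Pressure gradient: |∂P/∂n| = 1200 Pa / 363000 m = 3.31×10⁻³ Pa/m
Geostrophic balance (pressure-gradient force = Coriolis force):
V_g = (1/(fρ)) |∂P/∂n| = 3.31×10⁻³ / (1.38×10⁻⁴ × 0.705) = 34.0 m/s

34.0 m s⁻¹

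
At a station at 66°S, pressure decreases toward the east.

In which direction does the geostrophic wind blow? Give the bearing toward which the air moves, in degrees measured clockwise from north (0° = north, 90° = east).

000°

The pressure-gradient force points toward the east (bearing 090°).
Geostrophic balance: in the Southern Hemisphere the Coriolis force deflects motion to the left, so the geostrophic wind blows 90° to the left of the pressure-gradient force (low pressure on the right).
Rotating 090° by 90° counterclockwise gives 000° — the wind blows toward the north.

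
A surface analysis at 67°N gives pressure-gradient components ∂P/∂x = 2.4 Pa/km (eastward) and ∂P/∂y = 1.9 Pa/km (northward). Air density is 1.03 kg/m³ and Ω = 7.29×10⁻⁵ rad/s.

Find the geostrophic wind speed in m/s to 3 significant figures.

Coriolis parameter at 67°N:
f = 2Ω sin φ = 2 × 7.29×10⁻⁵ × sin 67° = 1.34×10⁻⁴ s⁻¹
Component geostrophic relations (x east, y north):
u_g = −(1/(fρ)) ∂P/∂y,  v_g = (1/(fρ)) ∂P/∂x
u_g = −(1.9×10⁻³)/(1.34×10⁻⁴ × 1.03) = −13.7 m/s;  v_g = (2.4×10⁻³)/(1.34×10⁻⁴ × 1.03) = 17.4 m/s
|V_g| = √(u_g² + v_g²) = 22.1 m/s

22.1 m/s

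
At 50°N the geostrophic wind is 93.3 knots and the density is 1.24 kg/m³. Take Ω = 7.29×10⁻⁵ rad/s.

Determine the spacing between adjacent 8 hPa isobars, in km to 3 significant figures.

Coriolis parameter at 50°N:
f = 2Ω sin φ = 2 × 7.29×10⁻⁵ × sin 50° = 1.12×10⁻⁴ s⁻¹
Wind speed in SI: 93.3 knots = 48.0 m/s
Geostrophic balance rearranged: |∂P/∂n| = f ρ V_g
|∂P/∂n| = 1.12×10⁻⁴ × 1.24 × 48.0 = 6.65×10⁻³ Pa/m
Isobar spacing: Δn = ΔP/|∂P/∂n| = 800 Pa / 6.65×10⁻³ Pa/m = 120347 m ≈ 120 km

120 km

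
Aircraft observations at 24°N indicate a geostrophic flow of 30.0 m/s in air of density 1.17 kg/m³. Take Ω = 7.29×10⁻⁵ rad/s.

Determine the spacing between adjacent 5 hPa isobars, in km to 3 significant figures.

240 km

Coriolis parameter at 24°N:
f = 2Ω sin φ = 2 × 7.29×10⁻⁵ × sin 24° = 5.93×10⁻⁵ s⁻¹
Geostrophic balance rearranged: |∂P/∂n| = f ρ V_g
|∂P/∂n| = 5.93×10⁻⁵ × 1.17 × 30.0 = 2.08×10⁻³ Pa/m
Isobar spacing: Δn = ΔP/|∂P/∂n| = 500 Pa / 2.08×10⁻³ Pa/m = 240211 m ≈ 240 km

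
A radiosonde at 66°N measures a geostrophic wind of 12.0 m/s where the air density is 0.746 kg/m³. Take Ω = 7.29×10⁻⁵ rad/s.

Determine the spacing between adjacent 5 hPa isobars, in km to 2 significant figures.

420 km

Coriolis parameter at 66°N:
f = 2Ω sin φ = 2 × 7.29×10⁻⁵ × sin 66° = 1.33×10⁻⁴ s⁻¹
Geostrophic balance rearranged: |∂P/∂n| = f ρ V_g
|∂P/∂n| = 1.33×10⁻⁴ × 0.746 × 12.0 = 1.19×10⁻³ Pa/m
Isobar spacing: Δn = ΔP/|∂P/∂n| = 500 Pa / 1.19×10⁻³ Pa/m = 419336 m ≈ 420 km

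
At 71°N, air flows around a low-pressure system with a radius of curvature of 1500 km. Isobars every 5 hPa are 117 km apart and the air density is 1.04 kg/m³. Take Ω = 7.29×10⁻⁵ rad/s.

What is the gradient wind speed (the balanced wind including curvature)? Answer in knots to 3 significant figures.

Coriolis parameter at 71°N:
f = 2Ω sin φ = 2 × 7.29×10⁻⁵ × sin 71° = 1.38×10⁻⁴ s⁻¹
Pressure gradient: |∂P/∂n| = 500 Pa / 117000 m = 4.27×10⁻³ Pa/m
Geostrophic speed: V_g = |∂P/∂n|/(fρ) = 4.27×10⁻³/(1.38×10⁻⁴ × 1.04) = 29.8 m/s
Around a low, centrifugal force acts outward with Coriolis, so pressure-gradient force balances both:
(1/ρ)|∂P/∂n| = fV + V²/R  →  V² + fR·V − fR·V_g = 0
With fR = 1.38×10⁻⁴ × 1500×10³ m = 207 m/s:
V = [−fR + √((fR)² + 4 fR V_g)]/2 = [−207 + √(207² + 4×207×29.8)]/2 = 26.4 m/s
Subgeostrophic (V < V_g = 29.8 m/s), as expected around a low.
Converting: 26.4 m/s × 1.944 = 51.4 knots

51.4 knots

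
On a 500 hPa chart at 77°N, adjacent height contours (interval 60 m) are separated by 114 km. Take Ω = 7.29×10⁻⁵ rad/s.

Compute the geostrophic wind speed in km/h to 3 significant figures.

131 km/h

Coriolis parameter at 77°N:
f = 2Ω sin φ = 2 × 7.29×10⁻⁵ × sin 77° = 1.42×10⁻⁴ s⁻¹
Height gradient: |∂Z/∂n| = 60 m / 114000 m = 5.26×10⁻⁴
On a pressure surface, geostrophic balance gives V_g = (g/f)|∂Z/∂n|:
V_g = 9.81 × 5.26×10⁻⁴ / 1.42×10⁻⁴ = 36.3 m/s
Converting: 36.3 m/s × 3.6 = 131 km/h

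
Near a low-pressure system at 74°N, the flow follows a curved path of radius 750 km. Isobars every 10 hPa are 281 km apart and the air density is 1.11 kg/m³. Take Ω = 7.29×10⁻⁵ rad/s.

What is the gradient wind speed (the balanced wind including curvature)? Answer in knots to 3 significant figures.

Coriolis parameter at 74°N:
f = 2Ω sin φ = 2 × 7.29×10⁻⁵ × sin 74° = 1.40×10⁻⁴ s⁻¹
Pressure gradient: |∂P/∂n| = 1000 Pa / 281000 m = 3.56×10⁻³ Pa/m
Geostrophic speed: V_g = |∂P/∂n|/(fρ) = 3.56×10⁻³/(1.40×10⁻⁴ × 1.11) = 22.9 m/s
Around a low, centrifugal force acts outward with Coriolis, so pressure-gradient force balances both:
(1/ρ)|∂P/∂n| = fV + V²/R  →  V² + fR·V − fR·V_g = 0
With fR = 1.40×10⁻⁴ × 750×10³ m = 105 m/s:
V = [−fR + √((fR)² + 4 fR V_g)]/2 = [−105 + √(105² + 4×105×22.9)]/2 = 19.3 m/s
Subgeostrophic (V < V_g = 22.9 m/s), as expected around a low.
Converting: 19.3 m/s × 1.944 = 37.6 knots

37.6 knots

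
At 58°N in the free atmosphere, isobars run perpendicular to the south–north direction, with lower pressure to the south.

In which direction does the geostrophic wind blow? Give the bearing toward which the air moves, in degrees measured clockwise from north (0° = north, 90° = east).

270°

The pressure-gradient force points toward the south (bearing 180°).
Geostrophic balance: in the Northern Hemisphere the Coriolis force deflects motion to the right, so the geostrophic wind blows 90° to the right of the pressure-gradient force (low pressure on the left).
Rotating 180° by 90° clockwise gives 270° — the wind blows toward the west.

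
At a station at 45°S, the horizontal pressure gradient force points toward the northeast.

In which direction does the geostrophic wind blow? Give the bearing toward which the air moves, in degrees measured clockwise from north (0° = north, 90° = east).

The pressure-gradient force points toward the northeast (bearing 045°).
Geostrophic balance: in the Southern Hemisphere the Coriolis force deflects motion to the left, so the geostrophic wind blows 90° to the left of the pressure-gradient force (low pressure on the right).
Rotating 045° by 90° counterclockwise gives 315° — the wind blows toward the northwest.

315°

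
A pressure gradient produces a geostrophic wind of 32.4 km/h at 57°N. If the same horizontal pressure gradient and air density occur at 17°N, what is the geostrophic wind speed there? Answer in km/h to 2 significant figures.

With the same pressure gradient and density, V_g ∝ 1/f ∝ 1/sin φ.
V₂ = V₁ · sin φ₁ / sin φ₂ = 32.4 × sin 57° / sin 17°
V₂ = 32.4 × 0.8387/0.2924 = 93 km/h

93 km/h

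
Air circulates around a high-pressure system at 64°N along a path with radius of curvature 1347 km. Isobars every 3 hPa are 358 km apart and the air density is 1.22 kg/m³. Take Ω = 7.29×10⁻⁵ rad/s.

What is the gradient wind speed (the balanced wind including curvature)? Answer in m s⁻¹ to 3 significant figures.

5.41 m s⁻¹

Coriolis parameter at 64°N:
f = 2Ω sin φ = 2 × 7.29×10⁻⁵ × sin 64° = 1.31×10⁻⁴ s⁻¹
Pressure gradient: |∂P/∂n| = 300 Pa / 358000 m = 8.38×10⁻⁴ Pa/m
Geostrophic speed: V_g = |∂P/∂n|/(fρ) = 8.38×10⁻⁴/(1.31×10⁻⁴ × 1.22) = 5.24 m/s
Around a high, pressure-gradient force acts outward with centrifugal, so Coriolis balances both:
fV = (1/ρ)|∂P/∂n| + V²/R  →  V² − fR·V + fR·V_g = 0
With fR = 1.31×10⁻⁴ × 1347×10³ m = 177 m/s:
V = [fR − √((fR)² − 4 fR V_g)]/2 = [177 − √(177² − 4×177×5.24)]/2 = 5.41 m/s
Supergeostrophic (V > V_g = 5.24 m/s), as expected around a high.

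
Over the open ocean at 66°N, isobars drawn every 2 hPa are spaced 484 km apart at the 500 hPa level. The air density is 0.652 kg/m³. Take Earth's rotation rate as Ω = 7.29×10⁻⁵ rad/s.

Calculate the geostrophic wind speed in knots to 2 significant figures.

Coriolis parameter at 66°N:
f = 2Ω sin φ = 2 × 7.29×10⁻⁵ × sin 66° = 1.33×10⁻⁴ s⁻¹
Pressure gradient: |∂P/∂n| = 200 Pa / 484000 m = 4.13×10⁻⁴ Pa/m
Geostrophic balance (pressure-gradient force = Coriolis force):
V_g = (1/(fρ)) |∂P/∂n| = 4.13×10⁻⁴ / (1.33×10⁻⁴ × 0.652) = 4.76 m/s
Converting: 4.76 m/s × 1.944 = 9.2 knots

9.2 knots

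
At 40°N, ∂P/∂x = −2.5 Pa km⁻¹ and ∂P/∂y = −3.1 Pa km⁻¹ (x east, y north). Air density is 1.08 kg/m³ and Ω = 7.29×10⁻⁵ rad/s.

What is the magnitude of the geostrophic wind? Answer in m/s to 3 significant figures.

Coriolis parameter at 40°N:
f = 2Ω sin φ = 2 × 7.29×10⁻⁵ × sin 40° = 9.37×10⁻⁵ s⁻¹
Component geostrophic relations (x east, y north):
u_g = −(1/(fρ)) ∂P/∂y,  v_g = (1/(fρ)) ∂P/∂x
u_g = −(−3.1×10⁻³)/(9.37×10⁻⁵ × 1.08) = 30.6 m/s;  v_g = (−2.5×10⁻³)/(9.37×10⁻⁵ × 1.08) = −24.7 m/s
|V_g| = √(u_g² + v_g²) = 39.3 m/s

39.3 m/s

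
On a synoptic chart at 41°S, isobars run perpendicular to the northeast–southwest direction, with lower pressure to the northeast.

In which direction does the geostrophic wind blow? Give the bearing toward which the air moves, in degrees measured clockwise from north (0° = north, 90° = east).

315°

The pressure-gradient force points toward the northeast (bearing 045°).
Geostrophic balance: in the Southern Hemisphere the Coriolis force deflects motion to the left, so the geostrophic wind blows 90° to the left of the pressure-gradient force (low pressure on the right).
Rotating 045° by 90° counterclockwise gives 315° — the wind blows toward the northwest.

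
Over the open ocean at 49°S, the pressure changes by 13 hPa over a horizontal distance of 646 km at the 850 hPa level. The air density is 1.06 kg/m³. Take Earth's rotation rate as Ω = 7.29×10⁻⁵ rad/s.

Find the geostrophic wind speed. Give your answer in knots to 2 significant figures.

Coriolis parameter at 49°S:
f = 2Ω sin φ = 2 × 7.29×10⁻⁵ × sin 49° = 1.10×10⁻⁴ s⁻¹
Pressure gradient: |∂P/∂n| = 1300 Pa / 646000 m = 2.01×10⁻³ Pa/m
Geostrophic balance (pressure-gradient force = Coriolis force):
V_g = (1/(fρ)) |∂P/∂n| = 2.01×10⁻³ / (1.10×10⁻⁴ × 1.06) = 17.3 m/s
Converting: 17.3 m/s × 1.944 = 34 knots

34 knots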